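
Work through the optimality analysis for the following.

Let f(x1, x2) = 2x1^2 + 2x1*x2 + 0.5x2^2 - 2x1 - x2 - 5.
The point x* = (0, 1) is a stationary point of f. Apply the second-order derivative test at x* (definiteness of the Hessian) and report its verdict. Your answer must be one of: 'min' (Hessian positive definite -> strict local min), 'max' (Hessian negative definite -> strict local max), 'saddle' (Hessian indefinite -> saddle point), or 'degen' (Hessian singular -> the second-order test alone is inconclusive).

Compute the Hessian H = grad^2 f:
  H = [[4, 2], [2, 1]]
Verify stationarity: grad f(x*) = H x* + g = (0, 0).
Eigenvalues of H: 0, 5.
H has a zero eigenvalue (singular; positive semidefinite but not definite), so H is neither positive definite, negative definite, nor indefinite. The second-order test alone is inconclusive -> degen.
(Indeed, f is constant along the null direction of H through x*, so x* is not a strict local extremum.)

degen


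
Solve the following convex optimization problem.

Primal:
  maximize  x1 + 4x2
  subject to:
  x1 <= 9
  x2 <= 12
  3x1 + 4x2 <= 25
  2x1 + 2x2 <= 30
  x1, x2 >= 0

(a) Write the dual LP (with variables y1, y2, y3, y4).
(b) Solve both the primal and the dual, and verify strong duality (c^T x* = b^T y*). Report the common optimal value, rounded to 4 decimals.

The standard primal-dual pair for 'max c^T x s.t. A x <= b, x >= 0' is:
  Dual:  min b^T y  s.t.  A^T y >= c,  y >= 0.

So the dual LP is:
  minimize  9y1 + 12y2 + 25y3 + 30y4
  subject to:
    y1 + 3y3 + 2y4 >= 1
    y2 + 4y3 + 2y4 >= 4
    y1, y2, y3, y4 >= 0

Solving the primal: x* = (0, 6.25).
  primal value c^T x* = 25.
Solving the dual: y* = (0, 0, 1, 0).
  dual value b^T y* = 25.
Strong duality: c^T x* = b^T y*. Confirmed.

25


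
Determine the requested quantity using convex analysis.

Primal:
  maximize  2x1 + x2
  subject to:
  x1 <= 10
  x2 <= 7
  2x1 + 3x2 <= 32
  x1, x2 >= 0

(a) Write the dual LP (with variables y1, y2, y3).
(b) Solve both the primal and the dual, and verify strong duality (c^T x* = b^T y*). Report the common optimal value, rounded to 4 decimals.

The standard primal-dual pair for 'max c^T x s.t. A x <= b, x >= 0' is:
  Dual:  min b^T y  s.t.  A^T y >= c,  y >= 0.

So the dual LP is:
  minimize  10y1 + 7y2 + 32y3
  subject to:
    y1 + 2y3 >= 2
    y2 + 3y3 >= 1
    y1, y2, y3 >= 0

Solving the primal: x* = (10, 4).
  primal value c^T x* = 24.
Solving the dual: y* = (1.3333, 0, 0.3333).
  dual value b^T y* = 24.
Strong duality: c^T x* = b^T y*. Confirmed.

24


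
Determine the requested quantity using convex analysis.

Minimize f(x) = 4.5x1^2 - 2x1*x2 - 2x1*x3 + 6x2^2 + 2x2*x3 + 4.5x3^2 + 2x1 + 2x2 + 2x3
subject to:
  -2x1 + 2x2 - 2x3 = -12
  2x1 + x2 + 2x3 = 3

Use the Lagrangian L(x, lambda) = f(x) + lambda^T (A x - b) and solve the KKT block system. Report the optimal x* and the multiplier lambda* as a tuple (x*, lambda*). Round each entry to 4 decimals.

Form the Lagrangian:
  L(x, lambda) = (1/2) x^T Q x + c^T x + lambda^T (A x - b)
Stationarity (grad_x L = 0): Q x + c + A^T lambda = 0.
Primal feasibility: A x = b.

This gives the KKT block system:
  [ Q   A^T ] [ x     ]   [-c ]
  [ A    0  ] [ lambda ] = [ b ]

Solving the linear system:
  x*      = (0.9545, -3, 2.0455)
  lambda* = (12.6894, 6.4394)
  f(x*)   = 66.4773

x* = (0.9545, -3, 2.0455), lambda* = (12.6894, 6.4394)


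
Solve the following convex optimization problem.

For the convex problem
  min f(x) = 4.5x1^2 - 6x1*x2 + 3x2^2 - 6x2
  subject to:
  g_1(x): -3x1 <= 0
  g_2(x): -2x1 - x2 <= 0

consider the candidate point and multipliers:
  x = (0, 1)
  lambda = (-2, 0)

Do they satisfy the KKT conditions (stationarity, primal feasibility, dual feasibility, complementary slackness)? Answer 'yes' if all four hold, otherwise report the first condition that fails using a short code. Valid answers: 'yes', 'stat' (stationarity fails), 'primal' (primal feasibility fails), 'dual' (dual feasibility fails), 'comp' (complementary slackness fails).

Gradient of f: grad f(x) = Q x + c = (-6, 0)
Constraint values g_i(x) = a_i^T x - b_i:
  g_1((0, 1)) = 0
  g_2((0, 1)) = -1
Stationarity residual: grad f(x) + sum_i lambda_i a_i = (0, 0)
  -> stationarity OK
Primal feasibility (all g_i <= 0): OK
Dual feasibility (all lambda_i >= 0): FAILS
Complementary slackness (lambda_i * g_i(x) = 0 for all i): OK

Verdict: the first failing condition is dual_feasibility -> dual.

dual


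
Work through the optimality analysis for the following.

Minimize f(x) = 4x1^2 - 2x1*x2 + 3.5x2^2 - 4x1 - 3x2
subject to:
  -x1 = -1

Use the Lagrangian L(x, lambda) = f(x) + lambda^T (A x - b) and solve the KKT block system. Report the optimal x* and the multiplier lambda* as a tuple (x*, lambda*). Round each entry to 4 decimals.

Form the Lagrangian:
  L(x, lambda) = (1/2) x^T Q x + c^T x + lambda^T (A x - b)
Stationarity (grad_x L = 0): Q x + c + A^T lambda = 0.
Primal feasibility: A x = b.

This gives the KKT block system:
  [ Q   A^T ] [ x     ]   [-c ]
  [ A    0  ] [ lambda ] = [ b ]

Solving the linear system:
  x*      = (1, 0.7143)
  lambda* = (2.5714)
  f(x*)   = -1.7857

x* = (1, 0.7143), lambda* = (2.5714)


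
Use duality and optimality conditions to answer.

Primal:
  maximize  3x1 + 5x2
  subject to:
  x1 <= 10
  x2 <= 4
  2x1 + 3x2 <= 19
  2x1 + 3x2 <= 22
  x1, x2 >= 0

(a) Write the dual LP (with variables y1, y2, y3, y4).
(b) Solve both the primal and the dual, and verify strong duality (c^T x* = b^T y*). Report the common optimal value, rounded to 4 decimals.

The standard primal-dual pair for 'max c^T x s.t. A x <= b, x >= 0' is:
  Dual:  min b^T y  s.t.  A^T y >= c,  y >= 0.

So the dual LP is:
  minimize  10y1 + 4y2 + 19y3 + 22y4
  subject to:
    y1 + 2y3 + 2y4 >= 3
    y2 + 3y3 + 3y4 >= 5
    y1, y2, y3, y4 >= 0

Solving the primal: x* = (3.5, 4).
  primal value c^T x* = 30.5.
Solving the dual: y* = (0, 0.5, 1.5, 0).
  dual value b^T y* = 30.5.
Strong duality: c^T x* = b^T y*. Confirmed.

30.5


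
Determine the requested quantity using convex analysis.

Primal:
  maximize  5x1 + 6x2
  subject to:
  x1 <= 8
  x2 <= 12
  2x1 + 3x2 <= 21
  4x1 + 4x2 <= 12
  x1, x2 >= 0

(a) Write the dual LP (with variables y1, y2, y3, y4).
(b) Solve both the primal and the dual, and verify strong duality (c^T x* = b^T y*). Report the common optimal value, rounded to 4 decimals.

The standard primal-dual pair for 'max c^T x s.t. A x <= b, x >= 0' is:
  Dual:  min b^T y  s.t.  A^T y >= c,  y >= 0.

So the dual LP is:
  minimize  8y1 + 12y2 + 21y3 + 12y4
  subject to:
    y1 + 2y3 + 4y4 >= 5
    y2 + 3y3 + 4y4 >= 6
    y1, y2, y3, y4 >= 0

Solving the primal: x* = (0, 3).
  primal value c^T x* = 18.
Solving the dual: y* = (0, 0, 0, 1.5).
  dual value b^T y* = 18.
Strong duality: c^T x* = b^T y*. Confirmed.

18


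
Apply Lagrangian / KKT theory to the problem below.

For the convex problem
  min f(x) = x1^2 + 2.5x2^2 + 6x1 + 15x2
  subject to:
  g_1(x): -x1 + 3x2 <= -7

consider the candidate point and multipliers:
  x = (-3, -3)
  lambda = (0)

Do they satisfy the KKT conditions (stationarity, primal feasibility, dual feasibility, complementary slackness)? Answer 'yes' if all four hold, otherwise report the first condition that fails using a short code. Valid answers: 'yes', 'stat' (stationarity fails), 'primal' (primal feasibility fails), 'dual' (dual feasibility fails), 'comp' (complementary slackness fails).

Gradient of f: grad f(x) = Q x + c = (0, 0)
Constraint values g_i(x) = a_i^T x - b_i:
  g_1((-3, -3)) = 1
Stationarity residual: grad f(x) + sum_i lambda_i a_i = (0, 0)
  -> stationarity OK
Primal feasibility (all g_i <= 0): FAILS
Dual feasibility (all lambda_i >= 0): OK
Complementary slackness (lambda_i * g_i(x) = 0 for all i): OK

Verdict: the first failing condition is primal_feasibility -> primal.

primal


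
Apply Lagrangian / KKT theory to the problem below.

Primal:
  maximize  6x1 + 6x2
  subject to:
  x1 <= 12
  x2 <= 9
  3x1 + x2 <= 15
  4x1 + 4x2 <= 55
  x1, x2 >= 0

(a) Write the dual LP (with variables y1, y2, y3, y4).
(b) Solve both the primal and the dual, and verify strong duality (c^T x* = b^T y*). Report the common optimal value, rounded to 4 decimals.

The standard primal-dual pair for 'max c^T x s.t. A x <= b, x >= 0' is:
  Dual:  min b^T y  s.t.  A^T y >= c,  y >= 0.

So the dual LP is:
  minimize  12y1 + 9y2 + 15y3 + 55y4
  subject to:
    y1 + 3y3 + 4y4 >= 6
    y2 + y3 + 4y4 >= 6
    y1, y2, y3, y4 >= 0

Solving the primal: x* = (2, 9).
  primal value c^T x* = 66.
Solving the dual: y* = (0, 4, 2, 0).
  dual value b^T y* = 66.
Strong duality: c^T x* = b^T y*. Confirmed.

66


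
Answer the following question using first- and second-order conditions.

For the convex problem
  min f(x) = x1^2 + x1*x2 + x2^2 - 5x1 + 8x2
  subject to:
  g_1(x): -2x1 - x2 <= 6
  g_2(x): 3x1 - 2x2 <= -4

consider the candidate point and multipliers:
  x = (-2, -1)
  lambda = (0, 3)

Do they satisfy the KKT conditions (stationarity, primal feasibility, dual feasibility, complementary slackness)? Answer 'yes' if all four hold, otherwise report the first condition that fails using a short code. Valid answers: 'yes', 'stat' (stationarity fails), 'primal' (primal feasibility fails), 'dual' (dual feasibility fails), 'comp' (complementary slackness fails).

Gradient of f: grad f(x) = Q x + c = (-10, 4)
Constraint values g_i(x) = a_i^T x - b_i:
  g_1((-2, -1)) = -1
  g_2((-2, -1)) = 0
Stationarity residual: grad f(x) + sum_i lambda_i a_i = (-1, -2)
  -> stationarity FAILS
Primal feasibility (all g_i <= 0): OK
Dual feasibility (all lambda_i >= 0): OK
Complementary slackness (lambda_i * g_i(x) = 0 for all i): OK

Verdict: the first failing condition is stationarity -> stat.

stat


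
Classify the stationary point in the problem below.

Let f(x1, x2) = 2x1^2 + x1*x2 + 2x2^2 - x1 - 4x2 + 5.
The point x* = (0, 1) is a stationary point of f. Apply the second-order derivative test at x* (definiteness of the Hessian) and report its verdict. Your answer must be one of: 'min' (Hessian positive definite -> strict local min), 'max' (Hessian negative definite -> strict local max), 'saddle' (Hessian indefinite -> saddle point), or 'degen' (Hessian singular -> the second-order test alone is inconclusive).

Compute the Hessian H = grad^2 f:
  H = [[4, 1], [1, 4]]
Verify stationarity: grad f(x*) = H x* + g = (0, 0).
Eigenvalues of H: 3, 5.
Both eigenvalues > 0, so H is positive definite -> x* is a strict local min.

min


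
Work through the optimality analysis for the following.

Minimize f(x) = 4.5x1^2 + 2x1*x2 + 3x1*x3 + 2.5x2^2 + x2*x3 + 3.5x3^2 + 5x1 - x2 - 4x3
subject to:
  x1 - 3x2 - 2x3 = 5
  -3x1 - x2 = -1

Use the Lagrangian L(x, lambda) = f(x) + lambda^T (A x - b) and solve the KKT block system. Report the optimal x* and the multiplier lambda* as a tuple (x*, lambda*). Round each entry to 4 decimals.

Form the Lagrangian:
  L(x, lambda) = (1/2) x^T Q x + c^T x + lambda^T (A x - b)
Stationarity (grad_x L = 0): Q x + c + A^T lambda = 0.
Primal feasibility: A x = b.

This gives the KKT block system:
  [ Q   A^T ] [ x     ]   [-c ]
  [ A    0  ] [ lambda ] = [ b ]

Solving the linear system:
  x*      = (0.7373, -1.212, -0.3134)
  lambda* = (-2.5968, 1.8917)
  f(x*)   = 10.5138

x* = (0.7373, -1.212, -0.3134), lambda* = (-2.5968, 1.8917)


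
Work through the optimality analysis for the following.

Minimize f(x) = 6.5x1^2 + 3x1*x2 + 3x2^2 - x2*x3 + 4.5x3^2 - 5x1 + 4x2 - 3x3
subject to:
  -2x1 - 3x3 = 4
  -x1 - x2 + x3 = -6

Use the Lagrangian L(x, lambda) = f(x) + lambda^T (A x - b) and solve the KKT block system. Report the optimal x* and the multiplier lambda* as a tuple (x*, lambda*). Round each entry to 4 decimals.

Form the Lagrangian:
  L(x, lambda) = (1/2) x^T Q x + c^T x + lambda^T (A x - b)
Stationarity (grad_x L = 0): Q x + c + A^T lambda = 0.
Primal feasibility: A x = b.

This gives the KKT block system:
  [ Q   A^T ] [ x     ]   [-c ]
  [ A    0  ] [ lambda ] = [ b ]

Solving the linear system:
  x*      = (1.5596, 2.0674, -2.3731)
  lambda* = (-0.9896, 23.456)
  f(x*)   = 76.1425

x* = (1.5596, 2.0674, -2.3731), lambda* = (-0.9896, 23.456)


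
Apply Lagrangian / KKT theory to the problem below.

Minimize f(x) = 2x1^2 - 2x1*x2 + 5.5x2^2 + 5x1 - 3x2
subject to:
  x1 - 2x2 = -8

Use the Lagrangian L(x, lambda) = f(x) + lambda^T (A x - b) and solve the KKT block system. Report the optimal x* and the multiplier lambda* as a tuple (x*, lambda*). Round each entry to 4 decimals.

Form the Lagrangian:
  L(x, lambda) = (1/2) x^T Q x + c^T x + lambda^T (A x - b)
Stationarity (grad_x L = 0): Q x + c + A^T lambda = 0.
Primal feasibility: A x = b.

This gives the KKT block system:
  [ Q   A^T ] [ x     ]   [-c ]
  [ A    0  ] [ lambda ] = [ b ]

Solving the linear system:
  x*      = (-3.6842, 2.1579)
  lambda* = (14.0526)
  f(x*)   = 43.7632

x* = (-3.6842, 2.1579), lambda* = (14.0526)


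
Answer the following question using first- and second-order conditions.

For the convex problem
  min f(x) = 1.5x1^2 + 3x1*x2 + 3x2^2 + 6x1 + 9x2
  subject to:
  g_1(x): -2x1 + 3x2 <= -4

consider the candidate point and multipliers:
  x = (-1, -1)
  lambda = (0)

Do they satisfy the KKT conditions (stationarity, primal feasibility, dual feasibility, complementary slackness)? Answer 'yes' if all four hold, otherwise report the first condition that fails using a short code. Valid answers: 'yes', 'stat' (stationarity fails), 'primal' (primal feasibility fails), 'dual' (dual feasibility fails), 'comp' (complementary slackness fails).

Gradient of f: grad f(x) = Q x + c = (0, 0)
Constraint values g_i(x) = a_i^T x - b_i:
  g_1((-1, -1)) = 3
Stationarity residual: grad f(x) + sum_i lambda_i a_i = (0, 0)
  -> stationarity OK
Primal feasibility (all g_i <= 0): FAILS
Dual feasibility (all lambda_i >= 0): OK
Complementary slackness (lambda_i * g_i(x) = 0 for all i): OK

Verdict: the first failing condition is primal_feasibility -> primal.

primal


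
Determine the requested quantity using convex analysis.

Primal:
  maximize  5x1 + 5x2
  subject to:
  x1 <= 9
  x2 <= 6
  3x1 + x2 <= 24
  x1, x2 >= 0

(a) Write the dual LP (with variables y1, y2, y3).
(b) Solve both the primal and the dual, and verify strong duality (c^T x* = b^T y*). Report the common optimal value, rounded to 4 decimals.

The standard primal-dual pair for 'max c^T x s.t. A x <= b, x >= 0' is:
  Dual:  min b^T y  s.t.  A^T y >= c,  y >= 0.

So the dual LP is:
  minimize  9y1 + 6y2 + 24y3
  subject to:
    y1 + 3y3 >= 5
    y2 + y3 >= 5
    y1, y2, y3 >= 0

Solving the primal: x* = (6, 6).
  primal value c^T x* = 60.
Solving the dual: y* = (0, 3.3333, 1.6667).
  dual value b^T y* = 60.
Strong duality: c^T x* = b^T y*. Confirmed.

60


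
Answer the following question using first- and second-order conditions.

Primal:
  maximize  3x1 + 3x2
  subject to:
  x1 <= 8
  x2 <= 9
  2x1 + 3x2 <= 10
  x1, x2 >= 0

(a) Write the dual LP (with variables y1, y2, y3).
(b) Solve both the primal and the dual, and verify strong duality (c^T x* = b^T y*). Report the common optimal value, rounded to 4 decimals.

The standard primal-dual pair for 'max c^T x s.t. A x <= b, x >= 0' is:
  Dual:  min b^T y  s.t.  A^T y >= c,  y >= 0.

So the dual LP is:
  minimize  8y1 + 9y2 + 10y3
  subject to:
    y1 + 2y3 >= 3
    y2 + 3y3 >= 3
    y1, y2, y3 >= 0

Solving the primal: x* = (5, 0).
  primal value c^T x* = 15.
Solving the dual: y* = (0, 0, 1.5).
  dual value b^T y* = 15.
Strong duality: c^T x* = b^T y*. Confirmed.

15


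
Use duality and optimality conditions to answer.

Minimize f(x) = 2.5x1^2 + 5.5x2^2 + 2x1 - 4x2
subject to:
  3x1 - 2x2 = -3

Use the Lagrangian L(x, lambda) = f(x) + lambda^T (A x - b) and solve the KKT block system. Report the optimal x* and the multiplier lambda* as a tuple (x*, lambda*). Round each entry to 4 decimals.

Form the Lagrangian:
  L(x, lambda) = (1/2) x^T Q x + c^T x + lambda^T (A x - b)
Stationarity (grad_x L = 0): Q x + c + A^T lambda = 0.
Primal feasibility: A x = b.

This gives the KKT block system:
  [ Q   A^T ] [ x     ]   [-c ]
  [ A    0  ] [ lambda ] = [ b ]

Solving the linear system:
  x*      = (-0.6975, 0.4538)
  lambda* = (0.4958)
  f(x*)   = -0.8613

x* = (-0.6975, 0.4538), lambda* = (0.4958)


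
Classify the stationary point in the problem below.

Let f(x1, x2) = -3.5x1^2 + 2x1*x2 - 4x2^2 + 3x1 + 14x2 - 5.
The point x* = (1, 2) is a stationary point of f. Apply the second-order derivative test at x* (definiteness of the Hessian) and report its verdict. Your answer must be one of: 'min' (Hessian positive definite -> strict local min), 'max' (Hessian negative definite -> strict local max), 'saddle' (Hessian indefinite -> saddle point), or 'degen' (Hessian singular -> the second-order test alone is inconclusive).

Compute the Hessian H = grad^2 f:
  H = [[-7, 2], [2, -8]]
Verify stationarity: grad f(x*) = H x* + g = (0, 0).
Eigenvalues of H: -9.5616, -5.4384.
Both eigenvalues < 0, so H is negative definite -> x* is a strict local max.

max


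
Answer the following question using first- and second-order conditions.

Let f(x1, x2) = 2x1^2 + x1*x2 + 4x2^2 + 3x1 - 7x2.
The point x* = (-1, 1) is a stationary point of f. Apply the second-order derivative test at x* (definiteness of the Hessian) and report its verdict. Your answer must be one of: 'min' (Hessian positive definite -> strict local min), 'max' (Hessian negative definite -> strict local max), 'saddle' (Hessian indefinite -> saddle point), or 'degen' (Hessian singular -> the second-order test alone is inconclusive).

Compute the Hessian H = grad^2 f:
  H = [[4, 1], [1, 8]]
Verify stationarity: grad f(x*) = H x* + g = (0, 0).
Eigenvalues of H: 3.7639, 8.2361.
Both eigenvalues > 0, so H is positive definite -> x* is a strict local min.

min


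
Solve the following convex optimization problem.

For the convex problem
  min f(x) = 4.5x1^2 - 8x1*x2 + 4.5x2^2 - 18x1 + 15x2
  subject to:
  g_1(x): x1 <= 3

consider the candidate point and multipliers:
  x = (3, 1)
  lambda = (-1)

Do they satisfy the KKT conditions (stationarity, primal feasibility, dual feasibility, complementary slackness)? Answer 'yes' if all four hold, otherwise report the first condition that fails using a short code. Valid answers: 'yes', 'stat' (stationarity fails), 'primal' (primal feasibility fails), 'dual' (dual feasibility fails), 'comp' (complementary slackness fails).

Gradient of f: grad f(x) = Q x + c = (1, 0)
Constraint values g_i(x) = a_i^T x - b_i:
  g_1((3, 1)) = 0
Stationarity residual: grad f(x) + sum_i lambda_i a_i = (0, 0)
  -> stationarity OK
Primal feasibility (all g_i <= 0): OK
Dual feasibility (all lambda_i >= 0): FAILS
Complementary slackness (lambda_i * g_i(x) = 0 for all i): OK

Verdict: the first failing condition is dual_feasibility -> dual.

dual


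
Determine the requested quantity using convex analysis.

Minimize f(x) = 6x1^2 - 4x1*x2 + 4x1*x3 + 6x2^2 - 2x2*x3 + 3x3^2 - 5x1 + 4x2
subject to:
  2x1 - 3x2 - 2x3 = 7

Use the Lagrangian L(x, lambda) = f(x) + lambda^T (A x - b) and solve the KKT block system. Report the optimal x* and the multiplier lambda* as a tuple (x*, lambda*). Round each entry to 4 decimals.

Form the Lagrangian:
  L(x, lambda) = (1/2) x^T Q x + c^T x + lambda^T (A x - b)
Stationarity (grad_x L = 0): Q x + c + A^T lambda = 0.
Primal feasibility: A x = b.

This gives the KKT block system:
  [ Q   A^T ] [ x     ]   [-c ]
  [ A    0  ] [ lambda ] = [ b ]

Solving the linear system:
  x*      = (0.9722, -0.7011, -1.4762)
  lambda* = (-1.7831)
  f(x*)   = 2.4081

x* = (0.9722, -0.7011, -1.4762), lambda* = (-1.7831)


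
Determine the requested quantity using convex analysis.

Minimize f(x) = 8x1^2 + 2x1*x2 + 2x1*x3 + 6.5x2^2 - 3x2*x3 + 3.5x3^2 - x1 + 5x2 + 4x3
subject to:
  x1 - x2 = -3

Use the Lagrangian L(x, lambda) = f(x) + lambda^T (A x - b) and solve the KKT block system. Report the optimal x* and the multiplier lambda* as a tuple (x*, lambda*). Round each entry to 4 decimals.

Form the Lagrangian:
  L(x, lambda) = (1/2) x^T Q x + c^T x + lambda^T (A x - b)
Stationarity (grad_x L = 0): Q x + c + A^T lambda = 0.
Primal feasibility: A x = b.

This gives the KKT block system:
  [ Q   A^T ] [ x     ]   [-c ]
  [ A    0  ] [ lambda ] = [ b ]

Solving the linear system:
  x*      = (-1.4696, 1.5304, 0.5043)
  lambda* = (20.4435)
  f(x*)   = 36.2348

x* = (-1.4696, 1.5304, 0.5043), lambda* = (20.4435)


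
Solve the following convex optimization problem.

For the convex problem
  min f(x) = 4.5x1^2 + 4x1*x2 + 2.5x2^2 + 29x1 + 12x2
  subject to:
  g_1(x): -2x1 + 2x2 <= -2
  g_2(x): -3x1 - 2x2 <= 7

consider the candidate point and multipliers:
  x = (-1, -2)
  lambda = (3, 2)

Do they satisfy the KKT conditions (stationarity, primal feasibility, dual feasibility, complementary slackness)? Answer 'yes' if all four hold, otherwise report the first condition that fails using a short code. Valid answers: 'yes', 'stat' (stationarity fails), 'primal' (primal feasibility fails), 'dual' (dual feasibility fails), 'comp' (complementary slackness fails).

Gradient of f: grad f(x) = Q x + c = (12, -2)
Constraint values g_i(x) = a_i^T x - b_i:
  g_1((-1, -2)) = 0
  g_2((-1, -2)) = 0
Stationarity residual: grad f(x) + sum_i lambda_i a_i = (0, 0)
  -> stationarity OK
Primal feasibility (all g_i <= 0): OK
Dual feasibility (all lambda_i >= 0): OK
Complementary slackness (lambda_i * g_i(x) = 0 for all i): OK

Verdict: yes, KKT holds.

yes


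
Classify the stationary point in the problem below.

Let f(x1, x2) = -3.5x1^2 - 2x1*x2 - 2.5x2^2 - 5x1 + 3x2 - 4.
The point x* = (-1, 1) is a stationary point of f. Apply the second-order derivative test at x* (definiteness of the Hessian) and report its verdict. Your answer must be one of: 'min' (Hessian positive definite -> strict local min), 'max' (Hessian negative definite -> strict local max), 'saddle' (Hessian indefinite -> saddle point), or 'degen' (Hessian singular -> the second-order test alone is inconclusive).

Compute the Hessian H = grad^2 f:
  H = [[-7, -2], [-2, -5]]
Verify stationarity: grad f(x*) = H x* + g = (0, 0).
Eigenvalues of H: -8.2361, -3.7639.
Both eigenvalues < 0, so H is negative definite -> x* is a strict local max.

max


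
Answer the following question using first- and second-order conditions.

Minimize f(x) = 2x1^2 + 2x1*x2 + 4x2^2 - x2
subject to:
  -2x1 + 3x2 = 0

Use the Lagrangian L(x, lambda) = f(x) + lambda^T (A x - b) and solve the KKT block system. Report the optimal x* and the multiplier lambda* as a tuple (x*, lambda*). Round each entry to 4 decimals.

Form the Lagrangian:
  L(x, lambda) = (1/2) x^T Q x + c^T x + lambda^T (A x - b)
Stationarity (grad_x L = 0): Q x + c + A^T lambda = 0.
Primal feasibility: A x = b.

This gives the KKT block system:
  [ Q   A^T ] [ x     ]   [-c ]
  [ A    0  ] [ lambda ] = [ b ]

Solving the linear system:
  x*      = (0.0652, 0.0435)
  lambda* = (0.1739)
  f(x*)   = -0.0217

x* = (0.0652, 0.0435), lambda* = (0.1739)


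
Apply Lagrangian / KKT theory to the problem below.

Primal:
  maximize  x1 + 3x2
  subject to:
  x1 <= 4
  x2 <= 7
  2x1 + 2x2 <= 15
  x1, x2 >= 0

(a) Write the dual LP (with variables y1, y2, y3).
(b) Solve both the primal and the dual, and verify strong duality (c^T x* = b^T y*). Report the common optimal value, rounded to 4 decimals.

The standard primal-dual pair for 'max c^T x s.t. A x <= b, x >= 0' is:
  Dual:  min b^T y  s.t.  A^T y >= c,  y >= 0.

So the dual LP is:
  minimize  4y1 + 7y2 + 15y3
  subject to:
    y1 + 2y3 >= 1
    y2 + 2y3 >= 3
    y1, y2, y3 >= 0

Solving the primal: x* = (0.5, 7).
  primal value c^T x* = 21.5.
Solving the dual: y* = (0, 2, 0.5).
  dual value b^T y* = 21.5.
Strong duality: c^T x* = b^T y*. Confirmed.

21.5


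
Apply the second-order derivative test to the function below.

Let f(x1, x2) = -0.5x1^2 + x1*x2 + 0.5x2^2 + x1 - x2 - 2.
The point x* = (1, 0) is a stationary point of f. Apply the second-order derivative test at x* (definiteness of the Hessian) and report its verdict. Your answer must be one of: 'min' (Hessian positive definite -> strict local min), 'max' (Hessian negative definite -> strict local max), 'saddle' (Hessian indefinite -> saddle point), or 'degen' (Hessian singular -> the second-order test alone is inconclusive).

Compute the Hessian H = grad^2 f:
  H = [[-1, 1], [1, 1]]
Verify stationarity: grad f(x*) = H x* + g = (0, 0).
Eigenvalues of H: -1.4142, 1.4142.
Eigenvalues have mixed signs, so H is indefinite -> x* is a saddle point.

saddle


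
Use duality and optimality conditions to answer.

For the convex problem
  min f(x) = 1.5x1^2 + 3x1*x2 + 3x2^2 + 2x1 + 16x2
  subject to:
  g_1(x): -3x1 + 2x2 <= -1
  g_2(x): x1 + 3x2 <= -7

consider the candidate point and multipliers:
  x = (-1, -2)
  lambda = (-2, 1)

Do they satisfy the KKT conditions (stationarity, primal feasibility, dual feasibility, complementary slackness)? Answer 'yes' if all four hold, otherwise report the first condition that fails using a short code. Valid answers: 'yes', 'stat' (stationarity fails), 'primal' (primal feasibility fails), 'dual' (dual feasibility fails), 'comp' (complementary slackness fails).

Gradient of f: grad f(x) = Q x + c = (-7, 1)
Constraint values g_i(x) = a_i^T x - b_i:
  g_1((-1, -2)) = 0
  g_2((-1, -2)) = 0
Stationarity residual: grad f(x) + sum_i lambda_i a_i = (0, 0)
  -> stationarity OK
Primal feasibility (all g_i <= 0): OK
Dual feasibility (all lambda_i >= 0): FAILS
Complementary slackness (lambda_i * g_i(x) = 0 for all i): OK

Verdict: the first failing condition is dual_feasibility -> dual.

dual


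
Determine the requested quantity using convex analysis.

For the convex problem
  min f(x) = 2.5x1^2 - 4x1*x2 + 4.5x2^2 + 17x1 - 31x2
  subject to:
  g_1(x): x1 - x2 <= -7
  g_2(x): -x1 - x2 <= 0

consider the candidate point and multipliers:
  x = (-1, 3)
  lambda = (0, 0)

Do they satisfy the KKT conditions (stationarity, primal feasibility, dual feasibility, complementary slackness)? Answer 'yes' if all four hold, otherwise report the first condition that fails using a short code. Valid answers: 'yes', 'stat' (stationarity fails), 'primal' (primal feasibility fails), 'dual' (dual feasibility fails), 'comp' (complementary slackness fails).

Gradient of f: grad f(x) = Q x + c = (0, 0)
Constraint values g_i(x) = a_i^T x - b_i:
  g_1((-1, 3)) = 3
  g_2((-1, 3)) = -2
Stationarity residual: grad f(x) + sum_i lambda_i a_i = (0, 0)
  -> stationarity OK
Primal feasibility (all g_i <= 0): FAILS
Dual feasibility (all lambda_i >= 0): OK
Complementary slackness (lambda_i * g_i(x) = 0 for all i): OK

Verdict: the first failing condition is primal_feasibility -> primal.

primal


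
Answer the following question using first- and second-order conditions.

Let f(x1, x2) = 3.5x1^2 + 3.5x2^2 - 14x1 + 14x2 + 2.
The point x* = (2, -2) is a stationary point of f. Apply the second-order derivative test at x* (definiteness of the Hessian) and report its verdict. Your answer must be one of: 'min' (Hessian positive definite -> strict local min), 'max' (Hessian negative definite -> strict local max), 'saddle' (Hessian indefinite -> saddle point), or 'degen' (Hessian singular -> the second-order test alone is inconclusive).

Compute the Hessian H = grad^2 f:
  H = [[7, 0], [0, 7]]
Verify stationarity: grad f(x*) = H x* + g = (0, 0).
Eigenvalues of H: 7, 7.
Both eigenvalues > 0, so H is positive definite -> x* is a strict local min.

min


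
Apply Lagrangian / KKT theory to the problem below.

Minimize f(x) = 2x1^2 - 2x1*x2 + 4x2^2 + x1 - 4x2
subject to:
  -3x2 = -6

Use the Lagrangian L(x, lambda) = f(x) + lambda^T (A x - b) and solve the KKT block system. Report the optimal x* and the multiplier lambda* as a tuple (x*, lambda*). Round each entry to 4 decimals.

Form the Lagrangian:
  L(x, lambda) = (1/2) x^T Q x + c^T x + lambda^T (A x - b)
Stationarity (grad_x L = 0): Q x + c + A^T lambda = 0.
Primal feasibility: A x = b.

This gives the KKT block system:
  [ Q   A^T ] [ x     ]   [-c ]
  [ A    0  ] [ lambda ] = [ b ]

Solving the linear system:
  x*      = (0.75, 2)
  lambda* = (3.5)
  f(x*)   = 6.875

x* = (0.75, 2), lambda* = (3.5)


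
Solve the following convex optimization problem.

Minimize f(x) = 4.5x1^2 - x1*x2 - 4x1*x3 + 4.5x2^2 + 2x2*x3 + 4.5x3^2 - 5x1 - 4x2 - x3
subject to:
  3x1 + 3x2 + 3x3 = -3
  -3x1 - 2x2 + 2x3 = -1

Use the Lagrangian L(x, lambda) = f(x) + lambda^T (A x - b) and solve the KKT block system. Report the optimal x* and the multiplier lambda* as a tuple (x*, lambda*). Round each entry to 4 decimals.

Form the Lagrangian:
  L(x, lambda) = (1/2) x^T Q x + c^T x + lambda^T (A x - b)
Stationarity (grad_x L = 0): Q x + c + A^T lambda = 0.
Primal feasibility: A x = b.

This gives the KKT block system:
  [ Q   A^T ] [ x     ]   [-c ]
  [ A    0  ] [ lambda ] = [ b ]

Solving the linear system:
  x*      = (-0.2568, 0.071, -0.8142)
  lambda* = (1.9818, 0.6066)
  f(x*)   = 4.1831

x* = (-0.2568, 0.071, -0.8142), lambda* = (1.9818, 0.6066)


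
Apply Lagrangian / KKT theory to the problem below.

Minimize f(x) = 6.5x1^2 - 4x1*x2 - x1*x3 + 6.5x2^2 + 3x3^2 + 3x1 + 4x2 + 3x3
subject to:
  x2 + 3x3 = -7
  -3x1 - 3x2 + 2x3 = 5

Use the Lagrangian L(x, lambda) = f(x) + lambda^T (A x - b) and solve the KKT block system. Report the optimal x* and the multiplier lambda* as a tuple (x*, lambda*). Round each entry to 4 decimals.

Form the Lagrangian:
  L(x, lambda) = (1/2) x^T Q x + c^T x + lambda^T (A x - b)
Stationarity (grad_x L = 0): Q x + c + A^T lambda = 0.
Primal feasibility: A x = b.

This gives the KKT block system:
  [ Q   A^T ] [ x     ]   [-c ]
  [ A    0  ] [ lambda ] = [ b ]

Solving the linear system:
  x*      = (-1.3573, -1.5258, -1.8247)
  lambda* = (3.6897, -2.239)
  f(x*)   = 10.6866

x* = (-1.3573, -1.5258, -1.8247), lambda* = (3.6897, -2.239)


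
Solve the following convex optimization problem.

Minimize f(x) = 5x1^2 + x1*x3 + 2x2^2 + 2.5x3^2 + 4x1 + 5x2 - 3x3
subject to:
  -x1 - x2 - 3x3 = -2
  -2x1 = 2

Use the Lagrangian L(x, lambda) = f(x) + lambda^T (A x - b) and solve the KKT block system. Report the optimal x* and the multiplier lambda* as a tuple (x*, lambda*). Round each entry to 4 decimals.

Form the Lagrangian:
  L(x, lambda) = (1/2) x^T Q x + c^T x + lambda^T (A x - b)
Stationarity (grad_x L = 0): Q x + c + A^T lambda = 0.
Primal feasibility: A x = b.

This gives the KKT block system:
  [ Q   A^T ] [ x     ]   [-c ]
  [ A    0  ] [ lambda ] = [ b ]

Solving the linear system:
  x*      = (-1, -1.0244, 1.3415)
  lambda* = (0.9024, -2.7805)
  f(x*)   = -2.8902

x* = (-1, -1.0244, 1.3415), lambda* = (0.9024, -2.7805)


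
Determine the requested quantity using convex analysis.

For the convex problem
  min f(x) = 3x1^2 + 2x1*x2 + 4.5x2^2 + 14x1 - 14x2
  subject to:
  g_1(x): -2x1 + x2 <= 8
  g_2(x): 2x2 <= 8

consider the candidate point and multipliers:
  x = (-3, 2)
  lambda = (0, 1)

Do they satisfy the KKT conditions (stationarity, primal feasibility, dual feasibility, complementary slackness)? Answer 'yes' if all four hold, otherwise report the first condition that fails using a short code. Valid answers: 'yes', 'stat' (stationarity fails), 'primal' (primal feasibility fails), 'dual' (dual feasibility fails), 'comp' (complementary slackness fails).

Gradient of f: grad f(x) = Q x + c = (0, -2)
Constraint values g_i(x) = a_i^T x - b_i:
  g_1((-3, 2)) = 0
  g_2((-3, 2)) = -4
Stationarity residual: grad f(x) + sum_i lambda_i a_i = (0, 0)
  -> stationarity OK
Primal feasibility (all g_i <= 0): OK
Dual feasibility (all lambda_i >= 0): OK
Complementary slackness (lambda_i * g_i(x) = 0 for all i): FAILS

Verdict: the first failing condition is complementary_slackness -> comp.

comp


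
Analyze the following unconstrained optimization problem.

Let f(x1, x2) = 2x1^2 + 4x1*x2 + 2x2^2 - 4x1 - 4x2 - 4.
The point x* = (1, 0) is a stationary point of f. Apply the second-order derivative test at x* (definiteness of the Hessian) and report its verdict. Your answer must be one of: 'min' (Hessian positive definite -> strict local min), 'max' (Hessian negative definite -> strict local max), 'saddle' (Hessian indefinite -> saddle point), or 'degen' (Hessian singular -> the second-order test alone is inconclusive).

Compute the Hessian H = grad^2 f:
  H = [[4, 4], [4, 4]]
Verify stationarity: grad f(x*) = H x* + g = (0, 0).
Eigenvalues of H: 0, 8.
H has a zero eigenvalue (singular; positive semidefinite but not definite), so H is neither positive definite, negative definite, nor indefinite. The second-order test alone is inconclusive -> degen.
(Indeed, f is constant along the null direction of H through x*, so x* is not a strict local extremum.)

degen


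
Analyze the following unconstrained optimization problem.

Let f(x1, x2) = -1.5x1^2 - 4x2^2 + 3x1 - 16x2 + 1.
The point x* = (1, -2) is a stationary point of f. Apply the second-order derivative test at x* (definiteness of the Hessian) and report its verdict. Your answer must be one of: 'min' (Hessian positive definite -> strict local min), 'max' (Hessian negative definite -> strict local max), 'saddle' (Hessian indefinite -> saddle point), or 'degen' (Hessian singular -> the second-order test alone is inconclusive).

Compute the Hessian H = grad^2 f:
  H = [[-3, 0], [0, -8]]
Verify stationarity: grad f(x*) = H x* + g = (0, 0).
Eigenvalues of H: -8, -3.
Both eigenvalues < 0, so H is negative definite -> x* is a strict local max.

max


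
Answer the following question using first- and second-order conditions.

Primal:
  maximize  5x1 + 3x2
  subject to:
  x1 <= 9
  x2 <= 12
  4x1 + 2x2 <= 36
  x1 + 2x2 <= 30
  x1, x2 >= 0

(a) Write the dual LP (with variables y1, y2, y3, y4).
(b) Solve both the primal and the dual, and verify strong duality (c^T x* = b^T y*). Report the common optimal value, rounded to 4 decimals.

The standard primal-dual pair for 'max c^T x s.t. A x <= b, x >= 0' is:
  Dual:  min b^T y  s.t.  A^T y >= c,  y >= 0.

So the dual LP is:
  minimize  9y1 + 12y2 + 36y3 + 30y4
  subject to:
    y1 + 4y3 + y4 >= 5
    y2 + 2y3 + 2y4 >= 3
    y1, y2, y3, y4 >= 0

Solving the primal: x* = (3, 12).
  primal value c^T x* = 51.
Solving the dual: y* = (0, 0.5, 1.25, 0).
  dual value b^T y* = 51.
Strong duality: c^T x* = b^T y*. Confirmed.

51


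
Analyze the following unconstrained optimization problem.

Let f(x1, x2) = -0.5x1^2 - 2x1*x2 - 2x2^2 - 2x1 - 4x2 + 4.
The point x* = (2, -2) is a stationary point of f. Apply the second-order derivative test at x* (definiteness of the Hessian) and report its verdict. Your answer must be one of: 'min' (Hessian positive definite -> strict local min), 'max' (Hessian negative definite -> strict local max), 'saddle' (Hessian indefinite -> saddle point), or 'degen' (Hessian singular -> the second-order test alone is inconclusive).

Compute the Hessian H = grad^2 f:
  H = [[-1, -2], [-2, -4]]
Verify stationarity: grad f(x*) = H x* + g = (0, 0).
Eigenvalues of H: -5, 0.
H has a zero eigenvalue (singular; negative semidefinite but not definite), so H is neither positive definite, negative definite, nor indefinite. The second-order test alone is inconclusive -> degen.
(Indeed, f is constant along the null direction of H through x*, so x* is not a strict local extremum.)

degen


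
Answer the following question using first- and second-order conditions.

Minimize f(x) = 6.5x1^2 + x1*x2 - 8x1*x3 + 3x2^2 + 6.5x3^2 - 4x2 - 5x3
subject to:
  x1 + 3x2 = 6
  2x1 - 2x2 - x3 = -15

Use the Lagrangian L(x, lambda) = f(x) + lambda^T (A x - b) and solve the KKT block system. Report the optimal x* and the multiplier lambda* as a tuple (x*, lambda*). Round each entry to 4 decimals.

Form the Lagrangian:
  L(x, lambda) = (1/2) x^T Q x + c^T x + lambda^T (A x - b)
Stationarity (grad_x L = 0): Q x + c + A^T lambda = 0.
Primal feasibility: A x = b.

This gives the KKT block system:
  [ Q   A^T ] [ x     ]   [-c ]
  [ A    0  ] [ lambda ] = [ b ]

Solving the linear system:
  x*      = (-4.4496, 3.4832, -0.8655)
  lambda* = (8.7469, 19.3451)
  f(x*)   = 114.0451

x* = (-4.4496, 3.4832, -0.8655), lambda* = (8.7469, 19.3451)


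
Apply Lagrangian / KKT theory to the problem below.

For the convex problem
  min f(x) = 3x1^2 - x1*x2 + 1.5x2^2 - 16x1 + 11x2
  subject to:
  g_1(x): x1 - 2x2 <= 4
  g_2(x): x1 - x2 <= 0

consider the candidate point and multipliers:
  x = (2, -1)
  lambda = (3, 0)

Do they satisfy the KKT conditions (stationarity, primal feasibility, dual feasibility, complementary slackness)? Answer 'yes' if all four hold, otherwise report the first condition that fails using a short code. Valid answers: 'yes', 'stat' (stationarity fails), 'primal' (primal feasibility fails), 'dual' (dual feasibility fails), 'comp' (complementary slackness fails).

Gradient of f: grad f(x) = Q x + c = (-3, 6)
Constraint values g_i(x) = a_i^T x - b_i:
  g_1((2, -1)) = 0
  g_2((2, -1)) = 3
Stationarity residual: grad f(x) + sum_i lambda_i a_i = (0, 0)
  -> stationarity OK
Primal feasibility (all g_i <= 0): FAILS
Dual feasibility (all lambda_i >= 0): OK
Complementary slackness (lambda_i * g_i(x) = 0 for all i): OK

Verdict: the first failing condition is primal_feasibility -> primal.

primal


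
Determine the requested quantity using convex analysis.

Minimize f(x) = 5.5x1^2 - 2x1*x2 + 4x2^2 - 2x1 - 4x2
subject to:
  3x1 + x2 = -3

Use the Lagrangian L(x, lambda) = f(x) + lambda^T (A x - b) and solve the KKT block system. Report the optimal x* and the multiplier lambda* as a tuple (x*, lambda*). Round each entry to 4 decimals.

Form the Lagrangian:
  L(x, lambda) = (1/2) x^T Q x + c^T x + lambda^T (A x - b)
Stationarity (grad_x L = 0): Q x + c + A^T lambda = 0.
Primal feasibility: A x = b.

This gives the KKT block system:
  [ Q   A^T ] [ x     ]   [-c ]
  [ A    0  ] [ lambda ] = [ b ]

Solving the linear system:
  x*      = (-0.9263, -0.2211)
  lambda* = (3.9158)
  f(x*)   = 7.2421

x* = (-0.9263, -0.2211), lambda* = (3.9158)


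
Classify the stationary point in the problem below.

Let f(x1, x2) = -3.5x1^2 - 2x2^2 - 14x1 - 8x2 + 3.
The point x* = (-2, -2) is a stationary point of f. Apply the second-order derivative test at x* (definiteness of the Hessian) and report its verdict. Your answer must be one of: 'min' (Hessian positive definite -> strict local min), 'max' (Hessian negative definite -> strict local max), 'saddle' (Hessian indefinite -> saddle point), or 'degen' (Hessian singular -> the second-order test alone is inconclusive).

Compute the Hessian H = grad^2 f:
  H = [[-7, 0], [0, -4]]
Verify stationarity: grad f(x*) = H x* + g = (0, 0).
Eigenvalues of H: -7, -4.
Both eigenvalues < 0, so H is negative definite -> x* is a strict local max.

max


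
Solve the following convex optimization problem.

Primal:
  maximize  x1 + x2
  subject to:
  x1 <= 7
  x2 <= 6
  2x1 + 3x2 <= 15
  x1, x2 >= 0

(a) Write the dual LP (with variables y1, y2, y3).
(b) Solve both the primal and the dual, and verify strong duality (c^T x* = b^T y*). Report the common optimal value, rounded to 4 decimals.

The standard primal-dual pair for 'max c^T x s.t. A x <= b, x >= 0' is:
  Dual:  min b^T y  s.t.  A^T y >= c,  y >= 0.

So the dual LP is:
  minimize  7y1 + 6y2 + 15y3
  subject to:
    y1 + 2y3 >= 1
    y2 + 3y3 >= 1
    y1, y2, y3 >= 0

Solving the primal: x* = (7, 0.3333).
  primal value c^T x* = 7.3333.
Solving the dual: y* = (0.3333, 0, 0.3333).
  dual value b^T y* = 7.3333.
Strong duality: c^T x* = b^T y*. Confirmed.

7.3333


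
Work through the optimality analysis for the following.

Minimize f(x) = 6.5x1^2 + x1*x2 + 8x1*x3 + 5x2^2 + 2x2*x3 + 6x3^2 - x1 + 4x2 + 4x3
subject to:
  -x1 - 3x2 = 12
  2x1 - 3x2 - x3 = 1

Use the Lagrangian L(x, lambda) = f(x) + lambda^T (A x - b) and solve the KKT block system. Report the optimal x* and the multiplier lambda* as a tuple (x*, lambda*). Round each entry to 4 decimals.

Form the Lagrangian:
  L(x, lambda) = (1/2) x^T Q x + c^T x + lambda^T (A x - b)
Stationarity (grad_x L = 0): Q x + c + A^T lambda = 0.
Primal feasibility: A x = b.

This gives the KKT block system:
  [ Q   A^T ] [ x     ]   [-c ]
  [ A    0  ] [ lambda ] = [ b ]

Solving the linear system:
  x*      = (-2.8509, -3.0497, 2.4473)
  lambda* = (-12.6118, 4.4607)
  f(x*)   = 73.6612

x* = (-2.8509, -3.0497, 2.4473), lambda* = (-12.6118, 4.4607)


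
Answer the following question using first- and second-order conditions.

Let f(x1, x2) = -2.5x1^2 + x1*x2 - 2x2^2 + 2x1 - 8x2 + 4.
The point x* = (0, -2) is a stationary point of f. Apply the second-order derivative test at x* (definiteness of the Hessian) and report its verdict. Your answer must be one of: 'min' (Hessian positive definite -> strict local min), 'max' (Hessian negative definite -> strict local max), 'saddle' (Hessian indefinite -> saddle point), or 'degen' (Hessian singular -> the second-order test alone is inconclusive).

Compute the Hessian H = grad^2 f:
  H = [[-5, 1], [1, -4]]
Verify stationarity: grad f(x*) = H x* + g = (0, 0).
Eigenvalues of H: -5.618, -3.382.
Both eigenvalues < 0, so H is negative definite -> x* is a strict local max.

max
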